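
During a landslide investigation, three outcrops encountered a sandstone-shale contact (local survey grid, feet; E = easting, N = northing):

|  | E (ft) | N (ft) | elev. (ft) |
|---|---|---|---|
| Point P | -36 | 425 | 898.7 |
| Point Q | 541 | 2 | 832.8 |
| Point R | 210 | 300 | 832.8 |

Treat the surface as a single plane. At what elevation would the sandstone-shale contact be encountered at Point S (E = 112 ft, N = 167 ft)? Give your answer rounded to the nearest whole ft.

984 ft

Let the plane be z = a·E + b·N + c.
Point Q−Point P: 577a − 423b = −65.9;  Point R−Point P: 246a − 125b = −65.9.
Solving gives a = −0.61498, b = −0.68308.
Then c = 898.7 − a·-36 − b·425 = 1166.87.
At (112, 167): z = −68.9 − 114.1 + 1166.87 = 983.9 ft.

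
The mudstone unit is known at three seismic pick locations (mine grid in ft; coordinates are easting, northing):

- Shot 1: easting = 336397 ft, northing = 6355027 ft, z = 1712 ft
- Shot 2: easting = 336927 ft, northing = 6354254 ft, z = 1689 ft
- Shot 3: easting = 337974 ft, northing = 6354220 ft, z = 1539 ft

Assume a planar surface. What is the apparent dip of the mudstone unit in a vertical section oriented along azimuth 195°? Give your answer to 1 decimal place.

6.0°

Two edge vectors: Shot 1→Shot 2 = (530, -773, -23), Shot 1→Shot 3 = (1577, -807, -173).
Normal n = (Shot 1→Shot 2) × (Shot 1→Shot 3) = (115168, 55419, 791311).
So ∂z/∂easting = −n_x/n_z = −0.14554 and ∂z/∂northing = −n_y/n_z = −0.07003.
Unit vector along 195° is (sin 195°, cos 195°) = (-0.2588, -0.9659).
Slope in that direction = a·(-0.2588) + b·(-0.9659) = 0.10532.
Apparent dip = arctan|0.10532| = 6.0° (true dip is 9.2°, so apparent ≤ true as expected).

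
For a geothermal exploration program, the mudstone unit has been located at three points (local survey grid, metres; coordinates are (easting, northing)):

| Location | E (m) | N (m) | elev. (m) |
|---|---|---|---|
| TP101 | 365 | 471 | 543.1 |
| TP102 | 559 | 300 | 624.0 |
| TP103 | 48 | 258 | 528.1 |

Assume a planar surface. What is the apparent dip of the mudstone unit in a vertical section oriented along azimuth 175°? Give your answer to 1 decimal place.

14.3°

Two edge vectors: TP101→TP102 = (194, -171, 80.9), TP101→TP103 = (-317, -213, -15).
Normal n = (TP101→TP102) × (TP101→TP103) = (19796.7, -22735.3, -95529).
So ∂z/∂E = −n_x/n_z = 0.20723 and ∂z/∂N = −n_y/n_z = −0.23799.
Unit vector along 175° is (sin 175°, cos 175°) = (0.0872, -0.9962).
Slope in that direction = a·(0.0872) + b·(-0.9962) = 0.25515.
Apparent dip = arctan|0.25515| = 14.3° (true dip is 17.5°, so apparent ≤ true as expected).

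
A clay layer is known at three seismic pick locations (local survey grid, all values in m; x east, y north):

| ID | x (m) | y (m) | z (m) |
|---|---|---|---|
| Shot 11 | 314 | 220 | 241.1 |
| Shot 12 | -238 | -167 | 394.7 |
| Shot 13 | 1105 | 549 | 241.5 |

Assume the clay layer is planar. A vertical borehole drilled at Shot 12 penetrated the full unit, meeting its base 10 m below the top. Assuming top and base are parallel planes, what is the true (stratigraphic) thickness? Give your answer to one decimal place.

6.9 m

Two edge vectors: Shot 11→Shot 12 = (-552, -387, 153.6), Shot 11→Shot 13 = (791, 329, 0.4).
Normal n = (Shot 11→Shot 12) × (Shot 11→Shot 13) = (-50689.2, 121718.4, 124509).
So ∂z/∂x = −n_x/n_z = 0.40711 and ∂z/∂y = −n_y/n_z = −0.97759.
|∇z| = √(a²+b²) = 1.05897, so dip δ = arctan(1.05897) = 46.64°.
True thickness = vertical thickness × cos δ = 10 × cos 46.64° = 6.9 m.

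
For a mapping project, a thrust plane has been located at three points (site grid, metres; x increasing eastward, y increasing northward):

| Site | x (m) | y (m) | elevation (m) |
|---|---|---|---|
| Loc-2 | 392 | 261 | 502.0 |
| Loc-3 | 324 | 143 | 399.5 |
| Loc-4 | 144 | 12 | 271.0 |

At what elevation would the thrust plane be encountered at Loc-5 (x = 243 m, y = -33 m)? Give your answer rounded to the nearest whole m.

249 m

Let the plane be z = a·x + b·y + c.
Loc-3−Loc-2: −68a − 118b = −102.5;  Loc-4−Loc-2: −248a − 249b = −231.
Solving gives a = 0.14073, b = 0.78754.
Then c = 502 − a·392 − b·261 = 241.28.
At (243, -33): z = 34.2 − 26.0 + 241.28 = 249.5 m.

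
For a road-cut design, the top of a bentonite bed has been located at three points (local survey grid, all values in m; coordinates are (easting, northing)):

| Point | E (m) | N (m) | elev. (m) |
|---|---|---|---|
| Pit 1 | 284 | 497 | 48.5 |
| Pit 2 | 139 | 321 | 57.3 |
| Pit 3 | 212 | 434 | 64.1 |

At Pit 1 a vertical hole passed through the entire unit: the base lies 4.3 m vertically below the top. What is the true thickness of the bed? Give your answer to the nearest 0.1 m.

Two edge vectors: Pit 1→Pit 2 = (-145, -176, 8.8), Pit 1→Pit 3 = (-72, -63, 15.6).
Normal n = (Pit 1→Pit 2) × (Pit 1→Pit 3) = (-2191.2, 1628.4, -3537).
So ∂z/∂E = −n_x/n_z = −0.61951 and ∂z/∂N = −n_y/n_z = 0.46039.
|∇z| = √(a²+b²) = 0.77185, so dip δ = arctan(0.77185) = 37.66°.
True thickness = vertical thickness × cos δ = 4.3 × cos 37.66° = 3.4 m.

3.4 m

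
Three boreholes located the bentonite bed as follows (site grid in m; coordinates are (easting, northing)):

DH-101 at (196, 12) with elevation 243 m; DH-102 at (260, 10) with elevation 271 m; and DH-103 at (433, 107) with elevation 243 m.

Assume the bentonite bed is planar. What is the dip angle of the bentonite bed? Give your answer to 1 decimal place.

47.5°

Two edge vectors: DH-101→DH-102 = (64, -2, 28), DH-101→DH-103 = (237, 95, 0).
Normal n = (DH-101→DH-102) × (DH-101→DH-103) = (-2660, 6636, 6554).
So ∂z/∂E = −n_x/n_z = 0.40586 and ∂z/∂N = −n_y/n_z = −1.01251.
Gradient magnitude |∇z| = √(a² + b²) = √(0.16472 + 1.02518) = 1.09083.
True dip = arctan(1.09083) = 47.5°, dipping toward NNW (azimuth ≈ 338°).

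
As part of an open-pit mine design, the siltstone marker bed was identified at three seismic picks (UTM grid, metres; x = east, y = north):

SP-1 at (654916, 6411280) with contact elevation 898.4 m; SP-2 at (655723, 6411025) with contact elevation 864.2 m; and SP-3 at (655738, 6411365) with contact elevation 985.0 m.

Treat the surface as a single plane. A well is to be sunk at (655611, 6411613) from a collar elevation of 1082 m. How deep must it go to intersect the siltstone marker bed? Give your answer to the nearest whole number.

18 m

Let the plane be z = a·x + b·y + c.
SP-2−SP-1: 807a − 255b = −34.2;  SP-3−SP-1: 822a + 85b = 86.6.
Solving gives a = 0.06892759, b = 0.35225319.
Then c = 898.4 − a·654916 − b·6411280 = −2302637.24.
At (655611, 6411613): z_contact = 45189.7 + 2258511.2 − 2302637.24 = 1063.6 m.
Depth below ground = 1082 − 1063.6 = 18 m.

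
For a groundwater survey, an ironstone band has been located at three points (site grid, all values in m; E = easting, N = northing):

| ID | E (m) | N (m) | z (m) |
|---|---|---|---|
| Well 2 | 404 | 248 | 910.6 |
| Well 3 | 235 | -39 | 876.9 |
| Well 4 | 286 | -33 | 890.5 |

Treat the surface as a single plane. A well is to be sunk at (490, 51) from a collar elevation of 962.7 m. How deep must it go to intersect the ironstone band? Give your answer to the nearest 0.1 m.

Two edge vectors: Well 2→Well 3 = (-169, -287, -33.7), Well 2→Well 4 = (-118, -281, -20.1).
Normal n = (Well 2→Well 3) × (Well 2→Well 4) = (-3701, 579.7, 13623).
So ∂z/∂E = −n_x/n_z = 0.27167 and ∂z/∂N = −n_y/n_z = −0.04255.
Intercept c from Well 2: 910.6 − 109.76 + 10.55 = 811.40.
At (490, 51): z_contact = 133.12 − 2.17 + 811.40 = 942.35 m.
Depth below ground = 962.7 − 942.35 = 20.4 m.

20.4 m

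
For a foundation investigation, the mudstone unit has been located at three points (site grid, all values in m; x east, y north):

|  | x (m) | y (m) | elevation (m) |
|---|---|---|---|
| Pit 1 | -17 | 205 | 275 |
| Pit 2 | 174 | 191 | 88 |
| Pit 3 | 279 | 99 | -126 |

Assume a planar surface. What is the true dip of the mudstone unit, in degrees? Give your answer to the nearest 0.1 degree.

57.8°

Two edge vectors: Pit 1→Pit 2 = (191, -14, -187), Pit 1→Pit 3 = (296, -106, -401).
Normal n = (Pit 1→Pit 2) × (Pit 1→Pit 3) = (-14208, 21239, -16102).
So ∂z/∂x = −n_x/n_z = −0.88237 and ∂z/∂y = −n_y/n_z = 1.31903.
Gradient magnitude |∇z| = √(a² + b²) = √(0.77859 + 1.73984) = 1.58695.
True dip = arctan(1.58695) = 57.8°, dipping toward SE (azimuth ≈ 146°).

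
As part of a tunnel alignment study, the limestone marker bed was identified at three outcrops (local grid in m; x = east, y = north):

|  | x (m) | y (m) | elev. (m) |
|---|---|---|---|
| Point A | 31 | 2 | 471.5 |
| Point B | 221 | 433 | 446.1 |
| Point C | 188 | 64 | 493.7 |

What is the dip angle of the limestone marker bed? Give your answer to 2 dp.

Let the plane be z = a·x + b·y + c.
Point B−Point A: 190a + 431b = −25.4;  Point C−Point A: 157a + 62b = 22.2.
Solving gives a = 0.19938, b = −0.14683.
Gradient magnitude |∇z| = √(a² + b²) = √(0.03975 + 0.02156) = 0.24761.
True dip = arctan(0.24761) = 13.91°, dipping toward NW (azimuth ≈ 306°).

13.91°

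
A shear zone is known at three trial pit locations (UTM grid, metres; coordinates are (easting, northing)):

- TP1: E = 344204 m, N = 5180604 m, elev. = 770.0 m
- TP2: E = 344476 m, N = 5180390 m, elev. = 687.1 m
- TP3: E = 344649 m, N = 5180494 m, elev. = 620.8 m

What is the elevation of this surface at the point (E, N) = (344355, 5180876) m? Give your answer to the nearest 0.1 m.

701.9 m

Let the plane be z = a·E + b·N + c.
TP2−TP1: 272a − 214b = −82.9;  TP3−TP1: 445a − 110b = −149.2.
Solving gives a = −0.349254326, b = −0.056528862.
Then c = 770 − a·344204 − b·5180604 = 413838.39.
At (344355, 5180876): z = −120267.5 − 292869.0 + 413838.39 = 701.9 m.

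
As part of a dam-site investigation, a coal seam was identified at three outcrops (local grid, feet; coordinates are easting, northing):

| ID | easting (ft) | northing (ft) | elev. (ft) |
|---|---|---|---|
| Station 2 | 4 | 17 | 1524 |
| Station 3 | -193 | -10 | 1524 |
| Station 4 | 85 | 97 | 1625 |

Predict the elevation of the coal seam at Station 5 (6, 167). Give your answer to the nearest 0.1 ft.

Two edge vectors: Station 2→Station 3 = (-197, -27, 0), Station 2→Station 4 = (81, 80, 101).
Normal n = (Station 2→Station 3) × (Station 2→Station 4) = (-2727, 19897, -13573).
So ∂z/∂easting = −n_x/n_z = −0.20091 and ∂z/∂northing = −n_y/n_z = 1.46592.
Intercept c from Station 2: 1524 + 0.80 − 24.92 = 1499.88.
At (6, 167): z = −1.2 + 244.8 + 1499.88 = 1743.5 ft.

1743.5 ft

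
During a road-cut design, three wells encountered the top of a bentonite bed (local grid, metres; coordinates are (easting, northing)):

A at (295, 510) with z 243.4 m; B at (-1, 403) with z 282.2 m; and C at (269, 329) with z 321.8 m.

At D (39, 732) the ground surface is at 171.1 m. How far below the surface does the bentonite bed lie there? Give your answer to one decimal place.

Two edge vectors: A→B = (-296, -107, 38.8), A→C = (-26, -181, 78.4).
Normal n = (A→B) × (A→C) = (-1366, 22197.6, 50794).
So ∂z/∂E = −n_x/n_z = 0.02689 and ∂z/∂N = −n_y/n_z = −0.43701.
Intercept c from A: 243.4 − 7.93 + 222.88 = 458.34.
At (39, 732): z_contact = 1.05 − 319.89 + 458.34 = 139.50 m.
Depth below ground = 171.1 − 139.50 = 31.6 m.

31.6 m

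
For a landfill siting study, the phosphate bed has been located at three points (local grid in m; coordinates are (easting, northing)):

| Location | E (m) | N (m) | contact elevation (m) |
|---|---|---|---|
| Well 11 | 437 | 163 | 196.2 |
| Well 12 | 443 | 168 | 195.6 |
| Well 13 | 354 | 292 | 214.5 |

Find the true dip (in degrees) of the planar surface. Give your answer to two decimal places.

8.57°

Two edge vectors: Well 11→Well 12 = (6, 5, -0.6), Well 11→Well 13 = (-83, 129, 18.3).
Normal n = (Well 11→Well 12) × (Well 11→Well 13) = (168.9, -60, 1189).
So ∂z/∂E = −n_x/n_z = −0.14205 and ∂z/∂N = −n_y/n_z = 0.05046.
Gradient magnitude |∇z| = √(a² + b²) = √(0.02018 + 0.00255) = 0.15075.
True dip = arctan(0.15075) = 8.57°, dipping toward ESE (azimuth ≈ 110°).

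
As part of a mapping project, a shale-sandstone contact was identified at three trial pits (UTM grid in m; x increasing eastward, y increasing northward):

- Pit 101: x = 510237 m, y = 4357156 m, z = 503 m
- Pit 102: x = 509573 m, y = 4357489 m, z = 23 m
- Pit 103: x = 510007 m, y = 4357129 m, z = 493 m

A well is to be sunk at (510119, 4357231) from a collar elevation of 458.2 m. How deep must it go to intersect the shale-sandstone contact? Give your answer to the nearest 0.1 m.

57.9 m

Two edge vectors: Pit 101→Pit 102 = (-664, 333, -480), Pit 101→Pit 103 = (-230, -27, -10).
Normal n = (Pit 101→Pit 102) × (Pit 101→Pit 103) = (-16290, 103760, 94518).
So ∂z/∂x = −n_x/n_z = 0.172348124 and ∂z/∂y = −n_y/n_z = −1.097780317.
Intercept c from Pit 101: 503 − 87938.39 + 4783200.09 = 4695764.70.
At (510119, 4357231): z_contact = 87918.05 − 4783282.43 + 4695764.70 = 400.33 m.
Depth below ground = 458.2 − 400.33 = 57.9 m.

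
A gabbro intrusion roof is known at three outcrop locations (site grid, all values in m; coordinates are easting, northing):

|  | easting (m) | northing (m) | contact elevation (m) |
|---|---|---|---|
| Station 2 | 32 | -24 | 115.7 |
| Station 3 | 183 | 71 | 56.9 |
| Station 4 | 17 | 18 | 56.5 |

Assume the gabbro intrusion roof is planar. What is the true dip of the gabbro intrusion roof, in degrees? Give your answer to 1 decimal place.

53.0°

Let the plane be z = a·easting + b·northing + c.
Station 3−Station 2: 151a + 95b = −58.8;  Station 4−Station 2: −15a + 42b = −59.2.
Solving gives a = 0.40613, b = −1.26448.
Gradient magnitude |∇z| = √(a² + b²) = √(0.16494 + 1.59890) = 1.32810.
True dip = arctan(1.32810) = 53.0°, dipping toward NNW (azimuth ≈ 342°).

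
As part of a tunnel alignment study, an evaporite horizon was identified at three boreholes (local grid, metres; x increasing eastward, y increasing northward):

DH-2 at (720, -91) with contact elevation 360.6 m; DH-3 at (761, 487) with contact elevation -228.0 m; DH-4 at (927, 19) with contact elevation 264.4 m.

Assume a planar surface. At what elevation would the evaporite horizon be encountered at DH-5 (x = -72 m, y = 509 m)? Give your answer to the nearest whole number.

Let the plane be z = a·x + b·y + c.
DH-3−DH-2: 41a + 578b = −588.6;  DH-4−DH-2: 207a + 110b = −96.2.
Solving gives a = 0.07941, b = −1.02397.
Then c = 360.6 − a·720 − b·-91 = 210.25.
At (-72, 509): z = −5.7 − 521.2 + 210.25 = -316.7 m.

-317 m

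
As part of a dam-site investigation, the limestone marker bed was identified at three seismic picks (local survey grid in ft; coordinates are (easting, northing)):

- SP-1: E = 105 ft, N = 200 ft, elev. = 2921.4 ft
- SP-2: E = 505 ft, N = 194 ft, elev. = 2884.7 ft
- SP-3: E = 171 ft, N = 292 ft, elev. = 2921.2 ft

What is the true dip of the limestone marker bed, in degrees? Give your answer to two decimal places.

Let the plane be z = a·E + b·N + c.
SP-2−SP-1: 400a − 6b = −36.7;  SP-3−SP-1: 66a + 92b = −0.2.
Solving gives a = −0.09081, b = 0.06297.
Gradient magnitude |∇z| = √(a² + b²) = √(0.00825 + 0.00397) = 0.11050.
True dip = arctan(0.11050) = 6.31°, dipping toward SE (azimuth ≈ 125°).

6.31°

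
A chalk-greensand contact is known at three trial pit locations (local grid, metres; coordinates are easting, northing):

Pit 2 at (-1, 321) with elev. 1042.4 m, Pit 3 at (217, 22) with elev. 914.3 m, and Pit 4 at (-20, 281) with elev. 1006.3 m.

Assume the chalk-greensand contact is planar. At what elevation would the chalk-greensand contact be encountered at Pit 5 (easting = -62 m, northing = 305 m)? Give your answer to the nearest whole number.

Two edge vectors: Pit 2→Pit 3 = (218, -299, -128.1), Pit 2→Pit 4 = (-19, -40, -36.1).
Normal n = (Pit 2→Pit 3) × (Pit 2→Pit 4) = (5669.9, 10303.7, -14401).
So ∂z/∂easting = −n_x/n_z = 0.39372 and ∂z/∂northing = −n_y/n_z = 0.71549.
Intercept c from Pit 2: 1042.4 + 0.39 − 229.67 = 813.12.
At (-62, 305): z = −24.4 + 218.2 + 813.12 = 1006.9 m.

1007 m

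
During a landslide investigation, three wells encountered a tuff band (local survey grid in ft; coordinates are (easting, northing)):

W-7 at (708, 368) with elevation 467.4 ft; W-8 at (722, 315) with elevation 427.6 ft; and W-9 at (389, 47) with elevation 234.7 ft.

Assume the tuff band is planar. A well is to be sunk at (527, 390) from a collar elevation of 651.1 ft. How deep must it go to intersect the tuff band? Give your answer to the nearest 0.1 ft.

Let the plane be z = a·E + b·N + c.
W-8−W-7: 14a − 53b = −39.8;  W-9−W-7: −319a − 321b = −232.7.
Solving gives a = −0.02069, b = 0.74548.
Then c = 467.4 − a·708 − b·368 = 207.71.
At (527, 390): z_contact = −10.90 + 290.74 + 207.71 = 487.54 ft.
Depth below ground = 651.1 − 487.54 = 163.6 ft.

163.6 ft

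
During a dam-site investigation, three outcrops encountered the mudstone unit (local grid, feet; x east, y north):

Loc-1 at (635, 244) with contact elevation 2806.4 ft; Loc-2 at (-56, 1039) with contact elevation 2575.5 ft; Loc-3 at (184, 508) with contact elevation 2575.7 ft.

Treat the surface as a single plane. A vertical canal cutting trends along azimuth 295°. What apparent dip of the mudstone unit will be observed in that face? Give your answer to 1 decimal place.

26.4°

Let the plane be z = a·x + b·y + c.
Loc-2−Loc-1: −691a + 795b = −230.9;  Loc-3−Loc-1: −451a + 264b = −230.7.
Solving gives a = 0.69525, b = 0.31386.
Unit vector along 295° is (sin 295°, cos 295°) = (-0.9063, 0.4226).
Slope in that direction = a·(-0.9063) + b·(0.4226) = −0.49747.
Apparent dip = arctan|0.49747| = 26.4° (true dip is 37.3°, so apparent ≤ true as expected).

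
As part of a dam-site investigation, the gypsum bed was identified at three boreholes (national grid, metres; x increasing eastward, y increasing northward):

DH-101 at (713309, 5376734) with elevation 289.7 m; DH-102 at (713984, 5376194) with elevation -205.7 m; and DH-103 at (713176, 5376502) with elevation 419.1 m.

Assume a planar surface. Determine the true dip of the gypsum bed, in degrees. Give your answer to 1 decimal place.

39.2°

Two edge vectors: DH-101→DH-102 = (675, -540, -495.4), DH-101→DH-103 = (-133, -232, 129.4).
Normal n = (DH-101→DH-102) × (DH-101→DH-103) = (-184808.8, -21456.8, -228420).
So ∂z/∂x = −n_x/n_z = −0.80907 and ∂z/∂y = −n_y/n_z = −0.09394.
Gradient magnitude |∇z| = √(a² + b²) = √(0.65460 + 0.00882) = 0.81451.
True dip = arctan(0.81451) = 39.2°, dipping toward E (azimuth ≈ 083°).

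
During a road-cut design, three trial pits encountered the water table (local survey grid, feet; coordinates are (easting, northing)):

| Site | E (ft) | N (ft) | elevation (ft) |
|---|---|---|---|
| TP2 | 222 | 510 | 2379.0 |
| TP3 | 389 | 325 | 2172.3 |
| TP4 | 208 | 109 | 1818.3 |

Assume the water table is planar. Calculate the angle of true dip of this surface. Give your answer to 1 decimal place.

54.8°

Let the plane be z = a·E + b·N + c.
TP3−TP2: 167a − 185b = −206.7;  TP4−TP2: −14a − 401b = −560.7.
Solving gives a = 0.29965, b = 1.38779.
Gradient magnitude |∇z| = √(a² + b²) = √(0.08979 + 1.92597) = 1.41977.
True dip = arctan(1.41977) = 54.8°, dipping toward SSW (azimuth ≈ 192°).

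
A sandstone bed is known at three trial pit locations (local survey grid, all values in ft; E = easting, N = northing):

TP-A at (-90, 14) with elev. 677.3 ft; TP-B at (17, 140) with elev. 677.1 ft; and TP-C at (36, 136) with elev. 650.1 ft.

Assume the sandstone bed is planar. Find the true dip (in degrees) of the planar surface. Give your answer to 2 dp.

Two edge vectors: TP-A→TP-B = (107, 126, -0.2), TP-A→TP-C = (126, 122, -27.2).
Normal n = (TP-A→TP-B) × (TP-A→TP-C) = (-3402.8, 2885.2, -2822).
So ∂z/∂E = −n_x/n_z = −1.20581 and ∂z/∂N = −n_y/n_z = 1.02240.
Gradient magnitude |∇z| = √(a² + b²) = √(1.45398 + 1.04529) = 1.58091.
True dip = arctan(1.58091) = 57.68°, dipping toward SE (azimuth ≈ 130°).

57.68°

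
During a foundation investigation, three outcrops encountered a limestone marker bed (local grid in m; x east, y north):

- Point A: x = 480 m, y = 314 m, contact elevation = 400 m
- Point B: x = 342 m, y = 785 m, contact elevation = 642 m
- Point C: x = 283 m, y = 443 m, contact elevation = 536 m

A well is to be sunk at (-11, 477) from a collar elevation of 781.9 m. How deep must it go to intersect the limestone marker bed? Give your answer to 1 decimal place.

104.0 m

Let the plane be z = a·x + b·y + c.
Point B−Point A: −138a + 471b = 242;  Point C−Point A: −197a + 129b = 136.
Solving gives a = −0.43793, b = 0.38549.
Then c = 400 − a·480 − b·314 = 489.16.
At (-11, 477): z_contact = 4.82 + 183.88 + 489.16 = 677.86 m.
Depth below ground = 781.9 − 677.86 = 104.0 m.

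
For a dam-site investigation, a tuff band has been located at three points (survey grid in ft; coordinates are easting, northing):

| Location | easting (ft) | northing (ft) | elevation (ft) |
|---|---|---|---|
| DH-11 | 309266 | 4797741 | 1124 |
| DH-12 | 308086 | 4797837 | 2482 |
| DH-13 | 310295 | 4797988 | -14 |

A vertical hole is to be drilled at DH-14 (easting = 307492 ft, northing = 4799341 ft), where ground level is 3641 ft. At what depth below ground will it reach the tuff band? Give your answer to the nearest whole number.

Two edge vectors: DH-11→DH-12 = (-1180, 96, 1358), DH-11→DH-13 = (1029, 247, -1138).
Normal n = (DH-11→DH-12) × (DH-11→DH-13) = (-444674, 54542, -390244).
So ∂z/∂easting = −n_x/n_z = −1.13947684 and ∂z/∂northing = −n_y/n_z = 0.13976384.
Intercept c from DH-11: 1124 + 352401.44 − 670550.71 = −317025.26.
At (307492, 4799341): z_contact = −350380.0 + 670774.3 − 317025.26 = 3369.1 ft.
Depth below ground = 3641 − 3369.1 = 272 ft.

272 ft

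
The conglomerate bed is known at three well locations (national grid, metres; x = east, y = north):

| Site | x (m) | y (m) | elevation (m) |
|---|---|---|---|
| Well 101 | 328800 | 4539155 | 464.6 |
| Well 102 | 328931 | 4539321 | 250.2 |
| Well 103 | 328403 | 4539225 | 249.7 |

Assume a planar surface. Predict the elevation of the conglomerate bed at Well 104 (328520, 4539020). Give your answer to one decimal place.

591.2 m

Let the plane be z = a·x + b·y + c.
Well 102−Well 101: 131a + 166b = −214.4;  Well 103−Well 101: −397a + 70b = −214.9.
Solving gives a = 0.275274403, b = −1.508800884.
Then c = 464.6 − a·328800 − b·4539155 = 6758635.46.
At (328520, 4539020): z = 90433.1 − 6848477.4 + 6758635.46 = 591.2 m.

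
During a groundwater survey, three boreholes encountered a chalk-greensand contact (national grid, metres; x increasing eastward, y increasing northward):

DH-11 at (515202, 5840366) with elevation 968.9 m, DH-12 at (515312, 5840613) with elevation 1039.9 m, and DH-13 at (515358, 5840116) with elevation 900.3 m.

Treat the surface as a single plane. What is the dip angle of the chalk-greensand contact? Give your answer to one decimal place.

Two edge vectors: DH-11→DH-12 = (110, 247, 71), DH-11→DH-13 = (156, -250, -68.6).
Normal n = (DH-11→DH-12) × (DH-11→DH-13) = (805.8, 18622, -66032).
So ∂z/∂x = −n_x/n_z = 0.01220 and ∂z/∂y = −n_y/n_z = 0.28201.
Gradient magnitude |∇z| = √(a² + b²) = √(0.00015 + 0.07953) = 0.28228.
True dip = arctan(0.28228) = 15.8°, dipping toward S (azimuth ≈ 182°).

15.8°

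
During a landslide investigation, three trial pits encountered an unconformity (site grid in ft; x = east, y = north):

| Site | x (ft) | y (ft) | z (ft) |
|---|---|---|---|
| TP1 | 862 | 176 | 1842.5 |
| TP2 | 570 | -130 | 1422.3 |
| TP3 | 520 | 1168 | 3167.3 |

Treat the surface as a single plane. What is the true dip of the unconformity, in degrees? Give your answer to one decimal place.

53.4°

Let the plane be z = a·x + b·y + c.
TP2−TP1: −292a − 306b = −420.2;  TP3−TP1: −342a + 992b = 1324.8.
Solving gives a = 0.02904, b = 1.34549.
Gradient magnitude |∇z| = √(a² + b²) = √(0.00084 + 1.81036) = 1.34581.
True dip = arctan(1.34581) = 53.4°, dipping toward S (azimuth ≈ 181°).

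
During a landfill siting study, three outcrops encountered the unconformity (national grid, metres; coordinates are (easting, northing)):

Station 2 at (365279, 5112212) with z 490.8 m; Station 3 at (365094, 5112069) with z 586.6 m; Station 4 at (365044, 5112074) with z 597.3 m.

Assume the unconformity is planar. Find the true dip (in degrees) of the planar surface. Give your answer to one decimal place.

Let the plane be z = a·E + b·N + c.
Station 3−Station 2: −185a − 143b = 95.8;  Station 4−Station 2: −235a − 138b = 106.5.
Solving gives a = −0.24880, b = −0.34805.
Gradient magnitude |∇z| = √(a² + b²) = √(0.06190 + 0.12114) = 0.42783.
True dip = arctan(0.42783) = 23.2°, dipping toward NE (azimuth ≈ 036°).

23.2°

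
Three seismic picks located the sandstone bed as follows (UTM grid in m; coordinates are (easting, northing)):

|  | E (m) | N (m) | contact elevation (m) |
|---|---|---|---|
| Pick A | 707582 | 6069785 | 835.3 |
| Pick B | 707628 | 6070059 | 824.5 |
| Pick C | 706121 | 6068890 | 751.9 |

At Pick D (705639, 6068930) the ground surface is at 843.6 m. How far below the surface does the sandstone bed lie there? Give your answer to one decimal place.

Two edge vectors: Pick A→Pick B = (46, 274, -10.8), Pick A→Pick C = (-1461, -895, -83.4).
Normal n = (Pick A→Pick B) × (Pick A→Pick C) = (-32517.6, 19615.2, 359144).
So ∂z/∂E = −n_x/n_z = 0.090541955 and ∂z/∂N = −n_y/n_z = −0.054616533.
Intercept c from Pick A: 835.3 − 64065.86 + 331510.61 = 268280.05.
At (705639, 6068930): z_contact = 63889.93 − 331463.91 + 268280.05 = 706.07 m.
Depth below ground = 843.6 − 706.07 = 137.5 m.

137.5 m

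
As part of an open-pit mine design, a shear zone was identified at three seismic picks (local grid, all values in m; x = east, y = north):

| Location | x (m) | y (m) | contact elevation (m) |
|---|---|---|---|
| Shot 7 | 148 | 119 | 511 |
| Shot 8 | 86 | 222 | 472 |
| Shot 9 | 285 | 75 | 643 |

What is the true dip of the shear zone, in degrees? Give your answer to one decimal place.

Let the plane be z = a·x + b·y + c.
Shot 8−Shot 7: −62a + 103b = −39;  Shot 9−Shot 7: 137a − 44b = 132.
Solving gives a = 1.04366, b = 0.24958.
Gradient magnitude |∇z| = √(a² + b²) = √(1.08923 + 0.06229) = 1.07309.
True dip = arctan(1.07309) = 47.0°, dipping toward WSW (azimuth ≈ 257°).

47.0°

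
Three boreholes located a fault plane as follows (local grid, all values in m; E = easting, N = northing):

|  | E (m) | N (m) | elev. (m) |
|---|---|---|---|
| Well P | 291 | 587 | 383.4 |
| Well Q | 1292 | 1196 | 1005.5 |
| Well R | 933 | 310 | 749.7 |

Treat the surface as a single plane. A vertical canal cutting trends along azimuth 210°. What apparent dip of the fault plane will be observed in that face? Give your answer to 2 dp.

Let the plane be z = a·E + b·N + c.
Well Q−Well P: 1001a + 609b = 622.1;  Well R−Well P: 642a − 277b = 366.3.
Solving gives a = 0.59169, b = 0.04897.
Unit vector along 210° is (sin 210°, cos 210°) = (-0.5000, -0.8660).
Slope in that direction = a·(-0.5000) + b·(-0.8660) = −0.33825.
Apparent dip = arctan|0.33825| = 18.69° (true dip is 30.7°, so apparent ≤ true as expected).

18.69°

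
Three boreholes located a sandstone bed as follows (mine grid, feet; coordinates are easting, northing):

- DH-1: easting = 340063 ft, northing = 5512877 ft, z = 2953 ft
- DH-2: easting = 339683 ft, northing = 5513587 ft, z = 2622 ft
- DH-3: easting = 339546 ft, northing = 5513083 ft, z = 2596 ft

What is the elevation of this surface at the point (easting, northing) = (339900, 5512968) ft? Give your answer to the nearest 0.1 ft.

Let the plane be z = a·easting + b·northing + c.
DH-2−DH-1: −380a + 710b = −331;  DH-3−DH-1: −517a + 206b = −357.
Solving gives a = 0.641587313, b = −0.122812424.
Then c = 2953 − a·340063 − b·5512877 = 461822.68.
At (339900, 5512968): z = 218075.5 − 677061.0 + 461822.68 = 2837.2 ft.

2837.2 ft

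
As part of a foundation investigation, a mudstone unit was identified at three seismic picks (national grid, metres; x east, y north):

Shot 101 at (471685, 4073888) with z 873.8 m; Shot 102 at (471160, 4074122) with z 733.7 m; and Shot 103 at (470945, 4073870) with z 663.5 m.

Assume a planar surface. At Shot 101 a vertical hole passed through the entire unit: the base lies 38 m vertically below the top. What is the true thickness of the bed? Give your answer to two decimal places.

Let the plane be z = a·x + b·y + c.
Shot 102−Shot 101: −525a + 234b = −140.1;  Shot 103−Shot 101: −740a − 18b = −210.3.
Solving gives a = 0.28329, b = 0.03687.
|∇z| = √(a²+b²) = 0.28568, so dip δ = arctan(0.28568) = 15.94°.
True thickness = vertical thickness × cos δ = 38 × cos 15.94° = 36.54 m.

36.54 m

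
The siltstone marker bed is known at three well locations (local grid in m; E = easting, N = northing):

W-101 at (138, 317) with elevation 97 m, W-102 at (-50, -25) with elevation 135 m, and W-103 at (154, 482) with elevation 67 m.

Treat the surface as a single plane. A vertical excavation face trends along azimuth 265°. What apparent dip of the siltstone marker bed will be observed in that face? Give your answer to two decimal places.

Let the plane be z = a·E + b·N + c.
W-102−W-101: −188a − 342b = 38;  W-103−W-101: 16a + 165b = −30.
Solving gives a = 0.15618, b = −0.19696.
Unit vector along 265° is (sin 265°, cos 265°) = (-0.9962, -0.0872).
Slope in that direction = a·(-0.9962) + b·(-0.0872) = −0.13842.
Apparent dip = arctan|0.13842| = 7.88° (true dip is 14.1°, so apparent ≤ true as expected).

7.88°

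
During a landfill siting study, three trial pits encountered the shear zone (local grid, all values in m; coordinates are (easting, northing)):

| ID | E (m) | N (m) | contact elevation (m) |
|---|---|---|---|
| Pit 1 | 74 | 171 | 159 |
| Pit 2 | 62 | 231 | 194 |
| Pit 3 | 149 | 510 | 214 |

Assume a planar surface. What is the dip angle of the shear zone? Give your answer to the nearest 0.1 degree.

47.0°

Let the plane be z = a·E + b·N + c.
Pit 2−Pit 1: −12a + 60b = 35;  Pit 3−Pit 1: 75a + 339b = 55.
Solving gives a = −0.99965, b = 0.38340.
Gradient magnitude |∇z| = √(a² + b²) = √(0.99930 + 0.14700) = 1.07065.
True dip = arctan(1.07065) = 47.0°, dipping toward ESE (azimuth ≈ 111°).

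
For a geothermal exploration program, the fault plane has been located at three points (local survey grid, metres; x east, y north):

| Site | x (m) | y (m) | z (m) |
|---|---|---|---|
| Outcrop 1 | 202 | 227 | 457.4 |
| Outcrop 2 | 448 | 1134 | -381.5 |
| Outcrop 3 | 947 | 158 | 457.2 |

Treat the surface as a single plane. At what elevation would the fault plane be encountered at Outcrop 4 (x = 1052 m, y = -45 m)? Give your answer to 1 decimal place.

Let the plane be z = a·x + b·y + c.
Outcrop 2−Outcrop 1: 246a + 907b = −838.9;  Outcrop 3−Outcrop 1: 745a − 69b = −0.2.
Solving gives a = −0.083826, b = −0.902182.
Then c = 457.4 − a·202 − b·227 = 679.13.
At (1052, -45): z = −88.2 + 40.6 + 679.13 = 631.5 m.

631.5 m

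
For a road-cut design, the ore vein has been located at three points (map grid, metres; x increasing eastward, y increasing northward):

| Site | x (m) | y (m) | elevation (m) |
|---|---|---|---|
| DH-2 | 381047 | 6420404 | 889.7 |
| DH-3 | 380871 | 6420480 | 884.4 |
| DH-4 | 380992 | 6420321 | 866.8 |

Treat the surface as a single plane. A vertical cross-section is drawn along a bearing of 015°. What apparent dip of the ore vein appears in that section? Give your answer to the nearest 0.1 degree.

Two edge vectors: DH-2→DH-3 = (-176, 76, -5.3), DH-2→DH-4 = (-55, -83, -22.9).
Normal n = (DH-2→DH-3) × (DH-2→DH-4) = (-2180.3, -3738.9, 18788).
So ∂z/∂x = −n_x/n_z = 0.11605 and ∂z/∂y = −n_y/n_z = 0.19900.
Unit vector along 015° is (sin 15°, cos 15°) = (0.2588, 0.9659).
Slope in that direction = a·(0.2588) + b·(0.9659) = 0.22226.
Apparent dip = arctan|0.22226| = 12.5° (true dip is 13.0°, so apparent ≤ true as expected).

12.5°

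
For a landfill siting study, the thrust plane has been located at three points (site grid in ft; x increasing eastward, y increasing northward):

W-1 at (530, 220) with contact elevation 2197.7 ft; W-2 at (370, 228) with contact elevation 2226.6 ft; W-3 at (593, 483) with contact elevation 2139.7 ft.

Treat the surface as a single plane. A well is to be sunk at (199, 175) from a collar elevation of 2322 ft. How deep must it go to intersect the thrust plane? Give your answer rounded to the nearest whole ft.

Two edge vectors: W-1→W-2 = (-160, 8, 28.9), W-1→W-3 = (63, 263, -58).
Normal n = (W-1→W-2) × (W-1→W-3) = (-8064.7, -7459.3, -42584).
So ∂z/∂x = −n_x/n_z = −0.18938 and ∂z/∂y = −n_y/n_z = −0.17517.
Intercept c from W-1: 2197.7 + 100.37 + 38.54 = 2336.61.
At (199, 175): z_contact = −37.7 − 30.7 + 2336.61 = 2268.3 ft.
Depth below ground = 2322 − 2268.3 = 54 ft.

54 ft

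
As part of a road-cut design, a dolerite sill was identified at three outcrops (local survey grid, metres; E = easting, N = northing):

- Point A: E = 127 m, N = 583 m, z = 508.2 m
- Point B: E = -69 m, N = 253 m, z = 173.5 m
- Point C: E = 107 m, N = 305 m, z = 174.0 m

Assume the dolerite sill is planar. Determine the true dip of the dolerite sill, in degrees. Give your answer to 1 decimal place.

52.0°

Let the plane be z = a·E + b·N + c.
Point B−Point A: −196a − 330b = −334.7;  Point C−Point A: −20a − 278b = −334.2.
Solving gives a = −0.35999, b = 1.22806.
Gradient magnitude |∇z| = √(a² + b²) = √(0.12960 + 1.50812) = 1.27973.
True dip = arctan(1.27973) = 52.0°, dipping toward SSE (azimuth ≈ 164°).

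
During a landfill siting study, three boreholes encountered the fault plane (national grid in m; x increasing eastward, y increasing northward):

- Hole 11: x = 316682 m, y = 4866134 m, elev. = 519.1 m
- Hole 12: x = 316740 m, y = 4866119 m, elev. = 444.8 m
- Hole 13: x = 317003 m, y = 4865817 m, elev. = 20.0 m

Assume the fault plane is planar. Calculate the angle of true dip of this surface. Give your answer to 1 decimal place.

Two edge vectors: Hole 11→Hole 12 = (58, -15, -74.3), Hole 11→Hole 13 = (321, -317, -499.1).
Normal n = (Hole 11→Hole 12) × (Hole 11→Hole 13) = (-16066.6, 5097.5, -13571).
So ∂z/∂x = −n_x/n_z = −1.18389 and ∂z/∂y = −n_y/n_z = 0.37562.
Gradient magnitude |∇z| = √(a² + b²) = √(1.40160 + 0.14109) = 1.24205.
True dip = arctan(1.24205) = 51.2°, dipping toward ESE (azimuth ≈ 108°).

51.2°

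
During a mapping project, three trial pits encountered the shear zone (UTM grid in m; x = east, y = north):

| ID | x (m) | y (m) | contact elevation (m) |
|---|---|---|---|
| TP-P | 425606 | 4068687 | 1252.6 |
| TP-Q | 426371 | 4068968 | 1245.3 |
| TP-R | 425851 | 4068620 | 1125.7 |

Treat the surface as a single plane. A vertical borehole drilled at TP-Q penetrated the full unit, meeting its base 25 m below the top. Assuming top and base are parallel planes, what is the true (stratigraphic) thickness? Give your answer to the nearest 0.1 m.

Let the plane be z = a·x + b·y + c.
TP-Q−TP-P: 765a + 281b = −7.3;  TP-R−TP-P: 245a − 67b = −126.9.
Solving gives a = −0.30098, b = 0.79342.
|∇z| = √(a²+b²) = 0.84859, so dip δ = arctan(0.84859) = 40.32°.
True thickness = vertical thickness × cos δ = 25 × cos 40.32° = 19.1 m.

19.1 m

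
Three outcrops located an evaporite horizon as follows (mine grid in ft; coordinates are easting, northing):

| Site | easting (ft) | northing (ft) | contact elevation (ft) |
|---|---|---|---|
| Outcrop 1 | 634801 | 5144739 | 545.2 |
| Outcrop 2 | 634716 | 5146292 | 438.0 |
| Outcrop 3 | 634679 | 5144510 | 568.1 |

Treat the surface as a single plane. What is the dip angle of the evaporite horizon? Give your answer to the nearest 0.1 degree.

5.1°

Two edge vectors: Outcrop 1→Outcrop 2 = (-85, 1553, -107.2), Outcrop 1→Outcrop 3 = (-122, -229, 22.9).
Normal n = (Outcrop 1→Outcrop 2) × (Outcrop 1→Outcrop 3) = (11014.9, 15024.9, 208931).
So ∂z/∂easting = −n_x/n_z = −0.05272 and ∂z/∂northing = −n_y/n_z = −0.07191.
Gradient magnitude |∇z| = √(a² + b²) = √(0.00278 + 0.00517) = 0.08917.
True dip = arctan(0.08917) = 5.1°, dipping toward NE (azimuth ≈ 036°).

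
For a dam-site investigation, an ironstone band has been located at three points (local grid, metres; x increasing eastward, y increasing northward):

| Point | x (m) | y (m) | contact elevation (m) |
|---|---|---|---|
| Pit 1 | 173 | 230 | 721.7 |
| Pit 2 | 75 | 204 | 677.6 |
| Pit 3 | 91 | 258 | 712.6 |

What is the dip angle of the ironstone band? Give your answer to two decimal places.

Two edge vectors: Pit 1→Pit 2 = (-98, -26, -44.1), Pit 1→Pit 3 = (-82, 28, -9.1).
Normal n = (Pit 1→Pit 2) × (Pit 1→Pit 3) = (1471.4, 2724.4, -4876).
So ∂z/∂x = −n_x/n_z = 0.30176 and ∂z/∂y = −n_y/n_z = 0.55874.
Gradient magnitude |∇z| = √(a² + b²) = √(0.09106 + 0.31219) = 0.63502.
True dip = arctan(0.63502) = 32.42°, dipping toward SSW (azimuth ≈ 208°).

32.42°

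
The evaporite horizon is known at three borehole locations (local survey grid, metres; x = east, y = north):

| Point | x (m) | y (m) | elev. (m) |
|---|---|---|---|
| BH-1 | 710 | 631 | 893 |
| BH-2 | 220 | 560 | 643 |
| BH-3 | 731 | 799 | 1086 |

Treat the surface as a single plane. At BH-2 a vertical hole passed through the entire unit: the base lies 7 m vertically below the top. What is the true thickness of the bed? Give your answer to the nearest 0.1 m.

4.6 m

Two edge vectors: BH-1→BH-2 = (-490, -71, -250), BH-1→BH-3 = (21, 168, 193).
Normal n = (BH-1→BH-2) × (BH-1→BH-3) = (28297, 89320, -80829).
So ∂z/∂x = −n_x/n_z = 0.35008 and ∂z/∂y = −n_y/n_z = 1.10505.
|∇z| = √(a²+b²) = 1.15918, so dip δ = arctan(1.15918) = 49.22°.
True thickness = vertical thickness × cos δ = 7 × cos 49.22° = 4.6 m.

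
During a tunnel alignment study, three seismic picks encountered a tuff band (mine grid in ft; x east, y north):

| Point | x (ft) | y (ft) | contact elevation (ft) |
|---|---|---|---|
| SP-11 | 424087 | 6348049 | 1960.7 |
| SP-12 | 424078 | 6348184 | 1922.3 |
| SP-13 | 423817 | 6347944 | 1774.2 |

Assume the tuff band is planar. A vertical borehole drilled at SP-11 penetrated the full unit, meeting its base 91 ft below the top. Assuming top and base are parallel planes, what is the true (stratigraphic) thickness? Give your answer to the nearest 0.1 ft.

Two edge vectors: SP-11→SP-12 = (-9, 135, -38.4), SP-11→SP-13 = (-270, -105, -186.5).
Normal n = (SP-11→SP-12) × (SP-11→SP-13) = (-29209.5, 8689.5, 37395).
So ∂z/∂x = −n_x/n_z = 0.78111 and ∂z/∂y = −n_y/n_z = −0.23237.
|∇z| = √(a²+b²) = 0.81494, so dip δ = arctan(0.81494) = 39.18°.
True thickness = vertical thickness × cos δ = 91 × cos 39.18° = 70.5 ft.

70.5 ft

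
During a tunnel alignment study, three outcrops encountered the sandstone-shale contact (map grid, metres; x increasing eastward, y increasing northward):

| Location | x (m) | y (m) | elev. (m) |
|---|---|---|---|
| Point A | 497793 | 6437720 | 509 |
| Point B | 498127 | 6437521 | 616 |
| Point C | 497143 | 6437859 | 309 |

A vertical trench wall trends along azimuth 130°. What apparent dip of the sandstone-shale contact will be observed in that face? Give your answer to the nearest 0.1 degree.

Two edge vectors: Point A→Point B = (334, -199, 107), Point A→Point C = (-650, 139, -200).
Normal n = (Point A→Point B) × (Point A→Point C) = (24927, -2750, -82924).
So ∂z/∂x = −n_x/n_z = 0.30060 and ∂z/∂y = −n_y/n_z = −0.03316.
Unit vector along 130° is (sin 130°, cos 130°) = (0.7660, -0.6428).
Slope in that direction = a·(0.7660) + b·(-0.6428) = 0.25159.
Apparent dip = arctan|0.25159| = 14.1° (true dip is 16.8°, so apparent ≤ true as expected).

14.1°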